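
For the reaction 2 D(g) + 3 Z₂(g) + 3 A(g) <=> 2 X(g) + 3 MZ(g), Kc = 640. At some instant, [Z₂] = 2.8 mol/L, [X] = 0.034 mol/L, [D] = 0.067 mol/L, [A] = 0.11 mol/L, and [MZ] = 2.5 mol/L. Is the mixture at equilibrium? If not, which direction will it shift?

Qc = [X]²·[MZ]³ / ([D]²·[Z₂]³·[A]³) = (0.034)²·(2.5)³ / ((0.067)²·(2.8)³·(0.11)³) = 140
Qc = 140 < Kc = 640: net forward reaction.

no; Q < K, reaction proceeds forward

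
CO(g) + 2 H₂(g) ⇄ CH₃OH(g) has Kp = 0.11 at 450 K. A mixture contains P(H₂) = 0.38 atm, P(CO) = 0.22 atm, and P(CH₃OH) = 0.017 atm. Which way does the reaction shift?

Qp = P(CH₃OH) / (P(CO)·P(H₂)²) = (0.017) / ((0.22)·(0.38)²) = 0.54
Qp = 0.54 > Kp = 0.11, so the reverse reaction proceeds.

toward reactants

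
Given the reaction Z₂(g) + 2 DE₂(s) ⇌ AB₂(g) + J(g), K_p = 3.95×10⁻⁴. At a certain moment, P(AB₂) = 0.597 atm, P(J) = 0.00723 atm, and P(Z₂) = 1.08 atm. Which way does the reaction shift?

in the reverse direction

(DE₂ is a pure solid — omitted from Q_p.)
Q_p = P(AB₂)·P(J) / P(Z₂) = (0.597)·(0.00723) / (1.08) = 0.00400
Q_p = 0.00400 > K_p = 3.95×10⁻⁴, so the reverse reaction proceeds.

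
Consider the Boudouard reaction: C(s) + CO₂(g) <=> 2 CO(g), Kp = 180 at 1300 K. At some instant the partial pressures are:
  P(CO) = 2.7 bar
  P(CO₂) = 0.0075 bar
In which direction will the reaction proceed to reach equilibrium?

toward reactants

(C is a pure solid — omitted from Qp.)
Qp = P(CO)² / P(CO₂) = (2.7)² / (0.0075) = 970
Qp = 970 > Kp = 180, so the reverse reaction proceeds.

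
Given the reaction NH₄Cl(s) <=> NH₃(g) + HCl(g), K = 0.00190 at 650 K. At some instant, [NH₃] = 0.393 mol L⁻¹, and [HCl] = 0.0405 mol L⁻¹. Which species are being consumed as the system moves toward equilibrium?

NH₃, HCl (products)

(NH₄Cl is a pure solid — omitted from Q.)
Q = [NH₃]·[HCl] = (0.393)·(0.0405) = 0.0159
Q = 0.0159 > K = 0.00190: net reverse reaction.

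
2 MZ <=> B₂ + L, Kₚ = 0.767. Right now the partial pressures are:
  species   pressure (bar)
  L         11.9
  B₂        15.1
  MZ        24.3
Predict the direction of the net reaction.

Qₚ = P(B₂)·P(L) / P(MZ)² = (15.1)·(11.9) / (24.3)² = 0.304
Qₚ = 0.304 < Kₚ = 0.767, so the forward reaction proceeds.

toward products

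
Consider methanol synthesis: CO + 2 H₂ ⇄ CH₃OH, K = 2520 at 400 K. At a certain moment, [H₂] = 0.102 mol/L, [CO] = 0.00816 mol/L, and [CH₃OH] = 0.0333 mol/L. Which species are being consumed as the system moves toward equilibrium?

Q = [CH₃OH] / ([CO]·[H₂]²) = (0.0333) / ((0.00816)·(0.102)²) = 392
Q = 392 < K = 2520: net forward reaction.

CO, H₂ (reactants)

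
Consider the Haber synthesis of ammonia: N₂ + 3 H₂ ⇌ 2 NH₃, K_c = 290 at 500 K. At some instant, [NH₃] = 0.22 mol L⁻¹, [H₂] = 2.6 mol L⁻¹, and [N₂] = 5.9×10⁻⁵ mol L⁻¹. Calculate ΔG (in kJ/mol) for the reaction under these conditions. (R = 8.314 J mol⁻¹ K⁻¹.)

ΔG = -7.59 kJ/mol

Q_c = [NH₃]² / ([N₂]·[H₂]³) = (0.22)² / ((5.9×10⁻⁵)·(2.6)³) = 46.7
ΔG = RT ln(Q_c/K_c) = (8.314 J mol⁻¹ K⁻¹)(500 K) × ln(46.7/290)
   = (4.157 kJ/mol)(-1.826) = -7.59 kJ/mol
ΔG < 0, so the forward reaction is spontaneous (proceeds forward).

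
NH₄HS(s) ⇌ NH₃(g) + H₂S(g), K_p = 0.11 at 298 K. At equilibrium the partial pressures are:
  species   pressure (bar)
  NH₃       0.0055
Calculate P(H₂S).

(NH₄HS is a pure solid — omitted from K_p.)
At equilibrium, K_p = P(NH₃)·P(H₂S) = 0.11.
(0.0055)·(P(H₂S)) = 0.11
P(H₂S) = 20.0 = 20 bar

P(H₂S) = 20 bar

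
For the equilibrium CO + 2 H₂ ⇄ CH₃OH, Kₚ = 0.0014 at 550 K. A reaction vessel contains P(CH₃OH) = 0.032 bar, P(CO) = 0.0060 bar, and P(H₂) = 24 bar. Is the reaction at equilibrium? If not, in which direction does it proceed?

Qₚ = P(CH₃OH) / (P(CO)·P(H₂)²) = (0.032) / ((0.0060)·(24)²) = 0.0093
Qₚ = 0.0093 > Kₚ = 0.0014, so the reverse reaction proceeds.

in the reverse direction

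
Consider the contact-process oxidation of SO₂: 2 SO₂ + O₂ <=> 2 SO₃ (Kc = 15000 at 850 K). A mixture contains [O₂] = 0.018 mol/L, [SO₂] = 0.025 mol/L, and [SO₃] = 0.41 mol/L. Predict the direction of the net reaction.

Qc = [SO₃]² / ([SO₂]²·[O₂]) = (0.41)² / ((0.025)²·(0.018)) = 15000
Qc = 15000 = Kc, so the system is already at equilibrium.

no net change (already at equilibrium)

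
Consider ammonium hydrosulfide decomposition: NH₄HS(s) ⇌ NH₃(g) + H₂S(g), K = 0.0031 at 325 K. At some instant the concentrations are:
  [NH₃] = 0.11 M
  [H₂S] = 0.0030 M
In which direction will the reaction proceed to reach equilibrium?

(NH₄HS is a pure solid — omitted from Q.)
Q = [NH₃]·[H₂S] = (0.11)·(0.0030) = 3.3×10⁻⁴
Q = 3.3×10⁻⁴ < K = 0.0031, so the forward reaction proceeds.

toward products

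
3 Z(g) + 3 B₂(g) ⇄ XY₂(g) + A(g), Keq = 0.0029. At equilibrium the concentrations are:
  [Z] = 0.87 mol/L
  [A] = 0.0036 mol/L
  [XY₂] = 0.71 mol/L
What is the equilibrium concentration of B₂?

At equilibrium, Keq = [XY₂]·[A] / ([Z]³·[B₂]³) = 0.0029.
(0.71)·(0.0036) / ((0.87)³·([B₂])³) = 0.0029
[B₂]³ = 1.34 ⇒ [B₂] = 1.1 mol/L

[B₂] = 1.1 mol/L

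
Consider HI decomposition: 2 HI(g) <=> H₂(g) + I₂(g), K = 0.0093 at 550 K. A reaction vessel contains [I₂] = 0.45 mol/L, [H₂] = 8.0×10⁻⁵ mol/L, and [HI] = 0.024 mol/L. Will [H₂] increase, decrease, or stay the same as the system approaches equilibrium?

decrease

Q = [H₂]·[I₂] / [HI]² = (8.0×10⁻⁵)·(0.45) / (0.024)² = 0.062
Q = 0.062 > K = 0.0093: net reverse reaction.
H₂ is a product, so it decreases.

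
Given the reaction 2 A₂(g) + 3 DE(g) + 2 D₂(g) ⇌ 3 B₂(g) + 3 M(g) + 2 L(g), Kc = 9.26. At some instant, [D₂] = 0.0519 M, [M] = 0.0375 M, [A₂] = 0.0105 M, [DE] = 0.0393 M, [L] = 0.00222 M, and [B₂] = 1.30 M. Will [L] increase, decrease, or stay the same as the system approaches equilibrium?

Qc = [B₂]³·[M]³·[L]² / ([A₂]²·[DE]³·[D₂]²) = (1.30)³·(0.0375)³·(0.00222)² / ((0.0105)²·(0.0393)³·(0.0519)²) = 31.7
Qc = 31.7 > Kc = 9.26: net reverse reaction.
L is a product, so it decreases.

decrease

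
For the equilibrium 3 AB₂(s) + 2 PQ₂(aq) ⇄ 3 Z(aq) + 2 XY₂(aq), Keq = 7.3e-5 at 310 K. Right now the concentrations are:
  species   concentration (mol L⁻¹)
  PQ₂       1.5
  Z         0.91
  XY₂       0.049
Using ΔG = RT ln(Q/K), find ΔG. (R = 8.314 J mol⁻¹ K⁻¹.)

(AB₂ is a pure solid — omitted from Q.)
Q = [Z]³·[XY₂]² / [PQ₂]² = (0.91)³·(0.049)² / (1.5)² = 8.04e-4
ΔG = RT ln(Q/Keq) = (8.314 J mol⁻¹ K⁻¹)(310 K) × ln(8.04e-4/7.3e-5)
   = (2.577 kJ/mol)(2.399) = 6.18 kJ/mol
ΔG > 0, so the forward reaction is non-spontaneous (proceeds in reverse).

ΔG = 6.18 kJ/mol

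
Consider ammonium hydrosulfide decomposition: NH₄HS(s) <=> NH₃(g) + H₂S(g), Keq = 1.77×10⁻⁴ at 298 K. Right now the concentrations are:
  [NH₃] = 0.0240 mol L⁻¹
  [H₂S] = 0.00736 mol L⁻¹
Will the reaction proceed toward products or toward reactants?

neither direction; the system is at equilibrium

(NH₄HS is a pure solid — omitted from Q.)
Q = [NH₃]·[H₂S] = (0.0240)·(0.00736) = 1.77×10⁻⁴
Q = 1.77×10⁻⁴ = Keq, so the system is already at equilibrium.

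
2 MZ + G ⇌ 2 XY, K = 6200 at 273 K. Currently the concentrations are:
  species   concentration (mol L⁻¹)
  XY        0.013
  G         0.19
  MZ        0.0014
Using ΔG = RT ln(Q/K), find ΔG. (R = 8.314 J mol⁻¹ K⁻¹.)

Q = [XY]² / ([MZ]²·[G]) = (0.013)² / ((0.0014)²·(0.19)) = 454
ΔG = RT ln(Q/K) = (8.314 J mol⁻¹ K⁻¹)(273 K) × ln(454/6200)
   = (2.270 kJ/mol)(-2.614) = -5.93 kJ/mol
ΔG < 0, so the forward reaction is spontaneous (proceeds forward).

ΔG = -5.93 kJ/mol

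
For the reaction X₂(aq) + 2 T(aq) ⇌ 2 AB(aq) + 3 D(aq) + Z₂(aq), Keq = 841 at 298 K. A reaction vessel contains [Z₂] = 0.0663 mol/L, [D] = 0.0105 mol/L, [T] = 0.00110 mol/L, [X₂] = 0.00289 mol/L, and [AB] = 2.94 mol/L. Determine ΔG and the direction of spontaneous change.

Q = [AB]²·[D]³·[Z₂] / ([X₂]·[T]²) = (2.94)²·(0.0105)³·(0.0663) / ((0.00289)·(0.00110)²) = 190
ΔG = RT ln(Q/Keq) = (8.314 J mol⁻¹ K⁻¹)(298 K) × ln(190/841)
   = (2.478 kJ/mol)(-1.488) = -3.69 kJ/mol
ΔG < 0, so the forward reaction is spontaneous (proceeds forward).

ΔG = -3.69 kJ/mol; the forward reaction is spontaneous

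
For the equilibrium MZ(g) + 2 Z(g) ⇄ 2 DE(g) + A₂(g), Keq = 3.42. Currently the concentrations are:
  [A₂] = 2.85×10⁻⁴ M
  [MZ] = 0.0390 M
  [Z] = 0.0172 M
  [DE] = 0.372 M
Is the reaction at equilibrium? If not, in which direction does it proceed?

Q = [DE]²·[A₂] / ([MZ]·[Z]²) = (0.372)²·(2.85×10⁻⁴) / ((0.0390)·(0.0172)²) = 3.42
Q = 3.42 = Keq, so the system is already at equilibrium.

neither direction; the system is at equilibrium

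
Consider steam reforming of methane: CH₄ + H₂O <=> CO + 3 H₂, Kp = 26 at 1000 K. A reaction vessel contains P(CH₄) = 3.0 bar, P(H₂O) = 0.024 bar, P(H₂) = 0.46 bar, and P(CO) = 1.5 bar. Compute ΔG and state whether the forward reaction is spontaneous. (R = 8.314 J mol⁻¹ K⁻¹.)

ΔG = -21.2 kJ/mol; the forward reaction is spontaneous

Qp = P(CO)·P(H₂)³ / (P(CH₄)·P(H₂O)) = (1.5)·(0.46)³ / ((3.0)·(0.024)) = 2.03
ΔG = RT ln(Qp/Kp) = (8.314 J mol⁻¹ K⁻¹)(1000 K) × ln(2.03/26)
   = (8.314 kJ/mol)(-2.550) = -21.2 kJ/mol
ΔG < 0, so the forward reaction is spontaneous (proceeds forward).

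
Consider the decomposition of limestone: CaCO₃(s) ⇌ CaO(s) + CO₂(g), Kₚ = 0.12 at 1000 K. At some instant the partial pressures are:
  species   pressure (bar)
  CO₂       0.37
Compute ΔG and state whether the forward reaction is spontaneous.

(CaCO₃, CaO are pure solids — omitted from Qₚ.)
Qₚ = P(CO₂) = 0.370
ΔG = RT ln(Qₚ/Kₚ) = (8.314 J mol⁻¹ K⁻¹)(1000 K) × ln(0.370/0.12)
   = (8.314 kJ/mol)(1.126) = 9.36 kJ/mol
ΔG > 0, so the forward reaction is non-spontaneous (proceeds in reverse).

ΔG = 9.36 kJ/mol; the forward reaction is non-spontaneous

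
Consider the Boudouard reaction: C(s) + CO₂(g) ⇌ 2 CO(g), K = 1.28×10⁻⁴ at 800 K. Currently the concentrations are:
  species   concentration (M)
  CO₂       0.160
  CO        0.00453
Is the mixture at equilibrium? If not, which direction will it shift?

(C is a pure solid — omitted from Q.)
Q = [CO]² / [CO₂] = (0.00453)² / (0.160) = 1.28×10⁻⁴
Q = 1.28×10⁻⁴ = K; the system is at equilibrium.

yes, at equilibrium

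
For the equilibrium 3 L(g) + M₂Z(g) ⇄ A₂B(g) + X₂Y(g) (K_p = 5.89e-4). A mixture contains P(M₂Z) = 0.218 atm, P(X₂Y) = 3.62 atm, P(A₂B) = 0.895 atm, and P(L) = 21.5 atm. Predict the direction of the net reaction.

to the left

Q_p = P(A₂B)·P(X₂Y) / (P(L)³·P(M₂Z)) = (0.895)·(3.62) / ((21.5)³·(0.218)) = 0.00150
Q_p = 0.00150 > K_p = 5.89e-4, so the reverse reaction proceeds.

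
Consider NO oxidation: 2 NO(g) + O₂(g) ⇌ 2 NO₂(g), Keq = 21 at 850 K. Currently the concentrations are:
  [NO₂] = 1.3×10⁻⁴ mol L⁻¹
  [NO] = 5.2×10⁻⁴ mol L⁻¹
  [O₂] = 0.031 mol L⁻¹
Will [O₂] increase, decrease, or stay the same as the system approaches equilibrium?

Q = [NO₂]² / ([NO]²·[O₂]) = (1.3×10⁻⁴)² / ((5.2×10⁻⁴)²·(0.031)) = 2.0
Q = 2.0 < Keq = 21: net forward reaction.
O₂ is a reactant, so it decreases.

decrease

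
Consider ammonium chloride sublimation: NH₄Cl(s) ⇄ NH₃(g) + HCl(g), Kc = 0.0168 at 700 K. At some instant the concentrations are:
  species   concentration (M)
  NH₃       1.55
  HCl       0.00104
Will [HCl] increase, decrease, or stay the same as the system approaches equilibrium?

(NH₄Cl is a pure solid — omitted from Qc.)
Qc = [NH₃]·[HCl] = (1.55)·(0.00104) = 0.00161
Qc = 0.00161 < Kc = 0.0168: net forward reaction.
HCl is a product, so it increases.

increase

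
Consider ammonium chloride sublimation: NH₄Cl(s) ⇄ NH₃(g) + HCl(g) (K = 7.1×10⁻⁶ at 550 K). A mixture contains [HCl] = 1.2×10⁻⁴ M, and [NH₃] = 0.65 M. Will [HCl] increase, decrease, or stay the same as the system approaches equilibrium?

(NH₄Cl is a pure solid — omitted from Q.)
Q = [NH₃]·[HCl] = (0.65)·(1.2×10⁻⁴) = 7.8×10⁻⁵
Q = 7.8×10⁻⁵ > K = 7.1×10⁻⁶: net reverse reaction.
HCl is a product, so it decreases.

decrease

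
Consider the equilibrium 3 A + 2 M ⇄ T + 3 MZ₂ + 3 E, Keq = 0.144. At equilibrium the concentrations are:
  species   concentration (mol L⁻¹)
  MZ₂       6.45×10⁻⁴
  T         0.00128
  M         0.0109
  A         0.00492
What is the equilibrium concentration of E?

[E] = 1.81 mol L⁻¹

At equilibrium, Keq = [T]·[MZ₂]³·[E]³ / ([A]³·[M]²) = 0.144.
(0.00128)·(6.45×10⁻⁴)³·([E])³ / ((0.00492)³·(0.0109)²) = 0.144
[E]³ = 5.93 ⇒ [E] = 1.81 mol L⁻¹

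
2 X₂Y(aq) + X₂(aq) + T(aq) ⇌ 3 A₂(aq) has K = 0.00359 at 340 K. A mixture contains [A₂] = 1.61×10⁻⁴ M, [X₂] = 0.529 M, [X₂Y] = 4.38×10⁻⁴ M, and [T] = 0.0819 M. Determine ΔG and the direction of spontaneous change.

Q = [A₂]³ / ([X₂Y]²·[X₂]·[T]) = (1.61×10⁻⁴)³ / ((4.38×10⁻⁴)²·(0.529)·(0.0819)) = 5.02×10⁻⁴
ΔG = RT ln(Q/K) = (8.314 J mol⁻¹ K⁻¹)(340 K) × ln(5.02×10⁻⁴/0.00359)
   = (2.827 kJ/mol)(-1.967) = -5.56 kJ/mol
ΔG < 0, so the forward reaction is spontaneous (proceeds forward).

ΔG = -5.56 kJ/mol; the forward reaction is spontaneous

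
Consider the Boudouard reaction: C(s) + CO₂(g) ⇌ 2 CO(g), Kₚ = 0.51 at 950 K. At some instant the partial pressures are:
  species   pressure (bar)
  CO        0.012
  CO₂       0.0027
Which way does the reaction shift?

(C is a pure solid — omitted from Qₚ.)
Qₚ = P(CO)² / P(CO₂) = (0.012)² / (0.0027) = 0.053
Qₚ = 0.053 < Kₚ = 0.51, so the forward reaction proceeds.

to the right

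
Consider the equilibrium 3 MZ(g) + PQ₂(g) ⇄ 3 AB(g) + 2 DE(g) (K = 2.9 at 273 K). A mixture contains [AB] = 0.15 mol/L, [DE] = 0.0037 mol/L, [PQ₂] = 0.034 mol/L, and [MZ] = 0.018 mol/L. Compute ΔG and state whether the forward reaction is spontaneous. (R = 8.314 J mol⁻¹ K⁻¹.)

Q = [AB]³·[DE]² / ([MZ]³·[PQ₂]) = (0.15)³·(0.0037)² / ((0.018)³·(0.034)) = 0.233
ΔG = RT ln(Q/K) = (8.314 J mol⁻¹ K⁻¹)(273 K) × ln(0.233/2.9)
   = (2.270 kJ/mol)(-2.521) = -5.72 kJ/mol
ΔG < 0, so the forward reaction is spontaneous (proceeds forward).

ΔG = -5.72 kJ/mol; the forward reaction is spontaneous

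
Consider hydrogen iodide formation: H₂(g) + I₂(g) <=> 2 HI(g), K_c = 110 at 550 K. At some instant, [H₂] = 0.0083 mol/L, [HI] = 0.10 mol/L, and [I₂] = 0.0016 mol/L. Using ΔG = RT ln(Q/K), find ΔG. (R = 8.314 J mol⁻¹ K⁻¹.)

Q_c = [HI]² / ([H₂]·[I₂]) = (0.10)² / ((0.0083)·(0.0016)) = 753
ΔG = RT ln(Q_c/K_c) = (8.314 J mol⁻¹ K⁻¹)(550 K) × ln(753/110)
   = (4.573 kJ/mol)(1.924) = 8.80 kJ/mol
ΔG > 0, so the forward reaction is non-spontaneous (proceeds in reverse).

ΔG = 8.80 kJ/mol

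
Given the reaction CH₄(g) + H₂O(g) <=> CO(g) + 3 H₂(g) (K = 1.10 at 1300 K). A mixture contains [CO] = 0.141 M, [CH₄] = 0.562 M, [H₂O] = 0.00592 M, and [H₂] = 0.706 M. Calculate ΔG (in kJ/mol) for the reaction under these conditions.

Q = [CO]·[H₂]³ / ([CH₄]·[H₂O]) = (0.141)·(0.706)³ / ((0.562)·(0.00592)) = 14.9
ΔG = RT ln(Q/K) = (8.314 J mol⁻¹ K⁻¹)(1300 K) × ln(14.9/1.10)
   = (10.81 kJ/mol)(2.606) = 28.2 kJ/mol
ΔG > 0, so the forward reaction is non-spontaneous (proceeds in reverse).

ΔG = 28.2 kJ/mol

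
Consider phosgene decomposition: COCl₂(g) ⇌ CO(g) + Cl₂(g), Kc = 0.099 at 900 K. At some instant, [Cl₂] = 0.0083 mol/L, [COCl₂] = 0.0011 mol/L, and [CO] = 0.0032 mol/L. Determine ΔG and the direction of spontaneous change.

ΔG = -10.6 kJ/mol; the forward reaction is spontaneous

Qc = [CO]·[Cl₂] / [COCl₂] = (0.0032)·(0.0083) / (0.0011) = 0.0241
ΔG = RT ln(Qc/Kc) = (8.314 J mol⁻¹ K⁻¹)(900 K) × ln(0.0241/0.099)
   = (7.483 kJ/mol)(-1.413) = -10.6 kJ/mol
ΔG < 0, so the forward reaction is spontaneous (proceeds forward).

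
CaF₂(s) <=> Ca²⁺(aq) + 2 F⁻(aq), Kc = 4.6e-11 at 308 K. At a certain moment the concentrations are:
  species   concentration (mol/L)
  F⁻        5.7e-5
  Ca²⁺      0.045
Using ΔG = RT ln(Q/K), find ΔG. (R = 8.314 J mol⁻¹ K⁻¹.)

(CaF₂ is a pure solid — omitted from Qc.)
Qc = [Ca²⁺]·[F⁻]² = (0.045)·(5.7e-5)² = 1.46e-10
ΔG = RT ln(Qc/Kc) = (8.314 J mol⁻¹ K⁻¹)(308 K) × ln(1.46e-10/4.6e-11)
   = (2.561 kJ/mol)(1.155) = 2.96 kJ/mol
ΔG > 0, so the forward reaction is non-spontaneous (proceeds in reverse).

ΔG = 2.96 kJ/mol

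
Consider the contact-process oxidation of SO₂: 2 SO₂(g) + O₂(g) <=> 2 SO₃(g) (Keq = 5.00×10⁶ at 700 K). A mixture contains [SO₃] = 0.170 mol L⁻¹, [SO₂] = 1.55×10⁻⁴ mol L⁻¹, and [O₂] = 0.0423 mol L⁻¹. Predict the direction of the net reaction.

toward reactants

Q = [SO₃]² / ([SO₂]²·[O₂]) = (0.170)² / ((1.55×10⁻⁴)²·(0.0423)) = 2.84×10⁷
Q = 2.84×10⁷ > Keq = 5.00×10⁶, so the reverse reaction proceeds.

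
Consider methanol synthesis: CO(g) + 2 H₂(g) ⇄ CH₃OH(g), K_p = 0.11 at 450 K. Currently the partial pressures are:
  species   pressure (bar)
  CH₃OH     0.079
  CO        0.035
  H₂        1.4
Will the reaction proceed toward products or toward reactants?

reverse (toward reactants)

Q_p = P(CH₃OH) / (P(CO)·P(H₂)²) = (0.079) / ((0.035)·(1.4)²) = 1.2
Q_p = 1.2 > K_p = 0.11, so the reverse reaction proceeds.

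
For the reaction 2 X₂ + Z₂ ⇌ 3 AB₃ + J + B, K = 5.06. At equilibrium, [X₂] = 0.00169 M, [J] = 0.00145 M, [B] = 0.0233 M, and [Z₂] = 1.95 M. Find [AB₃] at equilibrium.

[AB₃] = 0.941 M

At equilibrium, K = [AB₃]³·[J]·[B] / ([X₂]²·[Z₂]) = 5.06.
([AB₃])³·(0.00145)·(0.0233) / ((0.00169)²·(1.95)) = 5.06
[AB₃]³ = 0.834 ⇒ [AB₃] = 0.941 M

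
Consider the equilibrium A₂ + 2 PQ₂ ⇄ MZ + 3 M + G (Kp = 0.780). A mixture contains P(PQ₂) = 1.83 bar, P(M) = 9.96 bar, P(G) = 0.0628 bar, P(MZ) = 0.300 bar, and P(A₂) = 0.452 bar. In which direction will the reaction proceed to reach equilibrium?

to the left

Qp = P(MZ)·P(M)³·P(G) / (P(A₂)·P(PQ₂)²) = (0.300)·(9.96)³·(0.0628) / ((0.452)·(1.83)²) = 12.3
Qp = 12.3 > Kp = 0.780, so the reverse reaction proceeds.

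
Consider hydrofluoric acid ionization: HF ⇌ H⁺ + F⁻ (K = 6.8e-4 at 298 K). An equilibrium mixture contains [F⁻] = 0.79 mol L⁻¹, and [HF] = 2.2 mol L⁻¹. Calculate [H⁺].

At equilibrium, K = [H⁺]·[F⁻] / [HF] = 6.8e-4.
([H⁺])·(0.79) / (2.2) = 6.8e-4
[H⁺] = 0.00189 = 0.0019 mol L⁻¹

[H⁺] = 0.0019 mol L⁻¹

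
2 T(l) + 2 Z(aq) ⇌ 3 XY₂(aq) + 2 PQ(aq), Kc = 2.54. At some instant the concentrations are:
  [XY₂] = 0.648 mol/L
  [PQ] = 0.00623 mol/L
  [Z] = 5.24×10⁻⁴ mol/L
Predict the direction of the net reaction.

(T is a pure liquid — omitted from Qc.)
Qc = [XY₂]³·[PQ]² / [Z]² = (0.648)³·(0.00623)² / (5.24×10⁻⁴)² = 38.5
Qc = 38.5 > Kc = 2.54, so the reverse reaction proceeds.

toward reactants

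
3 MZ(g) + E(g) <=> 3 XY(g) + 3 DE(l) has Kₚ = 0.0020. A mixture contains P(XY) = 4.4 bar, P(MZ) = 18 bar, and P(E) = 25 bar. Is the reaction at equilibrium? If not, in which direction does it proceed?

(DE is a pure liquid — omitted from Qₚ.)
Qₚ = P(XY)³ / (P(MZ)³·P(E)) = (4.4)³ / ((18)³·(25)) = 5.8×10⁻⁴
Qₚ = 5.8×10⁻⁴ < Kₚ = 0.0020, so the forward reaction proceeds.

toward products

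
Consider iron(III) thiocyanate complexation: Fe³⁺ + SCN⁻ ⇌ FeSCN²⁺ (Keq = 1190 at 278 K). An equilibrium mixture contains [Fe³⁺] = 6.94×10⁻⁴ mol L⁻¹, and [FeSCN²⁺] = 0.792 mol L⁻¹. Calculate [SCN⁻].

At equilibrium, Keq = [FeSCN²⁺] / ([Fe³⁺]·[SCN⁻]) = 1190.
(0.792) / ((6.94×10⁻⁴)·([SCN⁻])) = 1190
[SCN⁻] = 0.959 mol L⁻¹

[SCN⁻] = 0.959 mol L⁻¹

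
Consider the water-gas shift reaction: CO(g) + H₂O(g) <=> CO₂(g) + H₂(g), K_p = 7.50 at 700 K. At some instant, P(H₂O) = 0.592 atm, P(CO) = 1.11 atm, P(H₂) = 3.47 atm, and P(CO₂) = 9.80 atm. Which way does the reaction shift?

Q_p = P(CO₂)·P(H₂) / (P(CO)·P(H₂O)) = (9.80)·(3.47) / ((1.11)·(0.592)) = 51.8
Q_p = 51.8 > K_p = 7.50, so the reverse reaction proceeds.

to the left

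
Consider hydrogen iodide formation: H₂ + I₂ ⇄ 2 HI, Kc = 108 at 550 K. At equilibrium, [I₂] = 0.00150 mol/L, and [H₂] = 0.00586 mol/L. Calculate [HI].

[HI] = 0.0308 mol/L

At equilibrium, Kc = [HI]² / ([H₂]·[I₂]) = 108.
([HI])² / ((0.00586)·(0.00150)) = 108
[HI]² = 9.49e-4 ⇒ [HI] = 0.0308 mol/L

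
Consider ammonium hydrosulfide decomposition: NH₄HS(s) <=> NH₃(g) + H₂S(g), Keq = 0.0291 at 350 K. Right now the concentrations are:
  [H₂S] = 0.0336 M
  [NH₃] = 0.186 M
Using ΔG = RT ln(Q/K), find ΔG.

(NH₄HS is a pure solid — omitted from Q.)
Q = [NH₃]·[H₂S] = (0.186)·(0.0336) = 0.00625
ΔG = RT ln(Q/Keq) = (8.314 J mol⁻¹ K⁻¹)(350 K) × ln(0.00625/0.0291)
   = (2.910 kJ/mol)(-1.538) = -4.48 kJ/mol
ΔG < 0, so the forward reaction is spontaneous (proceeds forward).

ΔG = -4.48 kJ/mol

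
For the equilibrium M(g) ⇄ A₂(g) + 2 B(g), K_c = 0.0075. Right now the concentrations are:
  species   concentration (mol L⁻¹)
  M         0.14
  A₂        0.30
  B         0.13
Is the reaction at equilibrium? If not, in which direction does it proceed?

reverse (toward reactants)

Q_c = [A₂]·[B]² / [M] = (0.30)·(0.13)² / (0.14) = 0.036
Q_c = 0.036 > K_c = 0.0075, so the reverse reaction proceeds.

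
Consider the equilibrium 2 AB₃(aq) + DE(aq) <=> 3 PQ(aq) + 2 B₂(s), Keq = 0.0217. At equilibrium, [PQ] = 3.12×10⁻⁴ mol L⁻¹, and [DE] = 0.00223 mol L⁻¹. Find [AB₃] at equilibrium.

(B₂ is a pure solid — omitted from Keq.)
At equilibrium, Keq = [PQ]³ / ([AB₃]²·[DE]) = 0.0217.
(3.12×10⁻⁴)³ / (([AB₃])²·(0.00223)) = 0.0217
[AB₃]² = 6.28×10⁻⁷ ⇒ [AB₃] = 7.92×10⁻⁴ mol L⁻¹

[AB₃] = 7.92×10⁻⁴ mol L⁻¹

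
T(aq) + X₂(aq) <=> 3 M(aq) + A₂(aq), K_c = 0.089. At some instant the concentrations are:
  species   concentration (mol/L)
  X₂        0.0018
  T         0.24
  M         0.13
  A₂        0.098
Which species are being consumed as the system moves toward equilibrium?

M, A₂ (products)

Q_c = [M]³·[A₂] / ([T]·[X₂]) = (0.13)³·(0.098) / ((0.24)·(0.0018)) = 0.50
Q_c = 0.50 > K_c = 0.089: net reverse reaction.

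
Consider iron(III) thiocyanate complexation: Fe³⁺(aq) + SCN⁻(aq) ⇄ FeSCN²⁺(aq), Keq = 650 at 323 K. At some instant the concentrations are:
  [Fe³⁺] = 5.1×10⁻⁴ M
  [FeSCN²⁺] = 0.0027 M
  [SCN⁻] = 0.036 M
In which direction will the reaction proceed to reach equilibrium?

to the right

Q = [FeSCN²⁺] / ([Fe³⁺]·[SCN⁻]) = (0.0027) / ((5.1×10⁻⁴)·(0.036)) = 150
Q = 150 < Keq = 650, so the forward reaction proceeds.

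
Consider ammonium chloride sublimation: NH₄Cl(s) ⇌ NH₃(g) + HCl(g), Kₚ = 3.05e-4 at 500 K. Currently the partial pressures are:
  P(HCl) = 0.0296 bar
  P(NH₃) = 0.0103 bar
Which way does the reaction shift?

neither direction; the system is at equilibrium

(NH₄Cl is a pure solid — omitted from Qₚ.)
Qₚ = P(NH₃)·P(HCl) = (0.0103)·(0.0296) = 3.05e-4
Qₚ = 3.05e-4 = Kₚ, so the system is already at equilibrium.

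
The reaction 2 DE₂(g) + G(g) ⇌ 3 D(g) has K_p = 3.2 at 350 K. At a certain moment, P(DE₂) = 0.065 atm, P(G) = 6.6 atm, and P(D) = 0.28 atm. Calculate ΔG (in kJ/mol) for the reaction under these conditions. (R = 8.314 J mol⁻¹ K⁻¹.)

ΔG = -4.08 kJ/mol

Q_p = P(D)³ / (P(DE₂)²·P(G)) = (0.28)³ / ((0.065)²·(6.6)) = 0.787
ΔG = RT ln(Q_p/K_p) = (8.314 J mol⁻¹ K⁻¹)(350 K) × ln(0.787/3.2)
   = (2.910 kJ/mol)(-1.403) = -4.08 kJ/mol
ΔG < 0, so the forward reaction is spontaneous (proceeds forward).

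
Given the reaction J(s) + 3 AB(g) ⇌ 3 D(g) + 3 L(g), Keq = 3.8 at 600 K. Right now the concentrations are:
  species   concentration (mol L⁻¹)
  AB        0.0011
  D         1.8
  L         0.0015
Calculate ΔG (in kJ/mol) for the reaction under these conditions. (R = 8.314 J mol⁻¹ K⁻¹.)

(J is a pure solid — omitted from Q.)
Q = [D]³·[L]³ / [AB]³ = (1.8)³·(0.0015)³ / (0.0011)³ = 14.8
ΔG = RT ln(Q/Keq) = (8.314 J mol⁻¹ K⁻¹)(600 K) × ln(14.8/3.8)
   = (4.988 kJ/mol)(1.360) = 6.78 kJ/mol
ΔG > 0, so the forward reaction is non-spontaneous (proceeds in reverse).

ΔG = 6.78 kJ/mol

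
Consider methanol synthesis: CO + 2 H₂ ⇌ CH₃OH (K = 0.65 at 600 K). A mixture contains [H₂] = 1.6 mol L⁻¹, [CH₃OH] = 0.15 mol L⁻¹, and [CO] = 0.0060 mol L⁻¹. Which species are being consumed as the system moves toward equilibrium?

CH₃OH (products)

Q = [CH₃OH] / ([CO]·[H₂]²) = (0.15) / ((0.0060)·(1.6)²) = 9.8
Q = 9.8 > K = 0.65: net reverse reaction.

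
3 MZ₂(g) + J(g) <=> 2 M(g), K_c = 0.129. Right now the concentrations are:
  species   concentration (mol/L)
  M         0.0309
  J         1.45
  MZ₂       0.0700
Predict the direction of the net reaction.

Q_c = [M]² / ([MZ₂]³·[J]) = (0.0309)² / ((0.0700)³·(1.45)) = 1.92
Q_c = 1.92 > K_c = 0.129, so the reverse reaction proceeds.

reverse (toward reactants)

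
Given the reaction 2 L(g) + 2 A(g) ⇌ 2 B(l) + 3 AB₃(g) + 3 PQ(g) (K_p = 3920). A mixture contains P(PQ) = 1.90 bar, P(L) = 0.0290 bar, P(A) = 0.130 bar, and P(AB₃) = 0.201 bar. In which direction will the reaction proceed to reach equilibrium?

(B is a pure liquid — omitted from Q_p.)
Q_p = P(AB₃)³·P(PQ)³ / (P(L)²·P(A)²) = (0.201)³·(1.90)³ / ((0.0290)²·(0.130)²) = 3920
Q_p = 3920 = K_p, so the system is already at equilibrium.

neither direction; the system is at equilibrium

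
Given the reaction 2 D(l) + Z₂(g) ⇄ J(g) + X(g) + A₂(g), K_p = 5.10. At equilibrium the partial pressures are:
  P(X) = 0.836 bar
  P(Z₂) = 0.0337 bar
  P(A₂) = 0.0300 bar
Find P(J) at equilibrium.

P(J) = 6.85 bar

(D is a pure liquid — omitted from K_p.)
At equilibrium, K_p = P(J)·P(X)·P(A₂) / P(Z₂) = 5.10.
(P(J))·(0.836)·(0.0300) / (0.0337) = 5.10
P(J) = 6.85 bar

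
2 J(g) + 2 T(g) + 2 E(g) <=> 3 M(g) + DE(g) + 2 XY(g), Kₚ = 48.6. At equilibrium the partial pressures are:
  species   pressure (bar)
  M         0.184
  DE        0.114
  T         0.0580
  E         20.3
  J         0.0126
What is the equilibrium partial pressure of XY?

At equilibrium, Kₚ = P(M)³·P(DE)·P(XY)² / (P(J)²·P(T)²·P(E)²) = 48.6.
(0.184)³·(0.114)·(P(XY))² / ((0.0126)²·(0.0580)²·(20.3)²) = 48.6
P(XY)² = 15.1 ⇒ P(XY) = 3.88 bar

P(XY) = 3.88 bar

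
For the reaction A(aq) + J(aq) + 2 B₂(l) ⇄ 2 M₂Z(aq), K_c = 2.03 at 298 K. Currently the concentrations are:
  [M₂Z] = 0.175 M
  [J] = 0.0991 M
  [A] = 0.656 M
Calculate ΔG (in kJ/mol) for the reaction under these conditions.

(B₂ is a pure liquid — omitted from Q_c.)
Q_c = [M₂Z]² / ([A]·[J]) = (0.175)² / ((0.656)·(0.0991)) = 0.471
ΔG = RT ln(Q_c/K_c) = (8.314 J mol⁻¹ K⁻¹)(298 K) × ln(0.471/2.03)
   = (2.478 kJ/mol)(-1.461) = -3.62 kJ/mol
ΔG < 0, so the forward reaction is spontaneous (proceeds forward).

ΔG = -3.62 kJ/mol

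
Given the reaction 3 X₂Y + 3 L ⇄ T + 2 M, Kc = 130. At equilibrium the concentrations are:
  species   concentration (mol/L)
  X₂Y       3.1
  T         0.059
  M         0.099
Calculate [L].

[L] = 0.0053 mol/L

At equilibrium, Kc = [T]·[M]² / ([X₂Y]³·[L]³) = 130.
(0.059)·(0.099)² / ((3.1)³·([L])³) = 130
[L]³ = 1.49e-7 ⇒ [L] = 0.0053 mol/L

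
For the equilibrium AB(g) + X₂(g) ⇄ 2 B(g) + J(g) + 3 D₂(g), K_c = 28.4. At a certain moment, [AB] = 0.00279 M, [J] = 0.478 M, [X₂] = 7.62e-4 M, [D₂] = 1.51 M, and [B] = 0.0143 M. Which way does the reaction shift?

Q_c = [B]²·[J]·[D₂]³ / ([AB]·[X₂]) = (0.0143)²·(0.478)·(1.51)³ / ((0.00279)·(7.62e-4)) = 158
Q_c = 158 > K_c = 28.4, so the reverse reaction proceeds.

toward reactants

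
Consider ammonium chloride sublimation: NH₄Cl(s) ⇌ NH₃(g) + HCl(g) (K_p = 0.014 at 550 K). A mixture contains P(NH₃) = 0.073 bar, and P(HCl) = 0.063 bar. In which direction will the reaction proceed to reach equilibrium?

in the forward direction

(NH₄Cl is a pure solid — omitted from Q_p.)
Q_p = P(NH₃)·P(HCl) = (0.073)·(0.063) = 0.0046
Q_p = 0.0046 < K_p = 0.014, so the forward reaction proceeds.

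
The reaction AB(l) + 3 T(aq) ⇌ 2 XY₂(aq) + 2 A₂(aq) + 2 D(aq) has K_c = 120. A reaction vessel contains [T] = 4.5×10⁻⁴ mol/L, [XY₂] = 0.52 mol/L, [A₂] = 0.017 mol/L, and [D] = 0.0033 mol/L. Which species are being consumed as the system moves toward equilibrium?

(AB is a pure liquid — omitted from Q_c.)
Q_c = [XY₂]²·[A₂]²·[D]² / [T]³ = (0.52)²·(0.017)²·(0.0033)² / (4.5×10⁻⁴)³ = 9.3
Q_c = 9.3 < K_c = 120: net forward reaction.

AB, T (reactants)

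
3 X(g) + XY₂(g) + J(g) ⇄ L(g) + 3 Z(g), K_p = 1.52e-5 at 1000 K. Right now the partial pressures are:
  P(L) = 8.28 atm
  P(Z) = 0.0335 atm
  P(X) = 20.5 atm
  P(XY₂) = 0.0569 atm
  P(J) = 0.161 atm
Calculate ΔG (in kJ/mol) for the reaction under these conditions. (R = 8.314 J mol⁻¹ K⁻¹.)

Q_p = P(L)·P(Z)³ / (P(X)³·P(XY₂)·P(J)) = (8.28)·(0.0335)³ / ((20.5)³·(0.0569)·(0.161)) = 3.94e-6
ΔG = RT ln(Q_p/K_p) = (8.314 J mol⁻¹ K⁻¹)(1000 K) × ln(3.94e-6/1.52e-5)
   = (8.314 kJ/mol)(-1.350) = -11.2 kJ/mol
ΔG < 0, so the forward reaction is spontaneous (proceeds forward).

ΔG = -11.2 kJ/mol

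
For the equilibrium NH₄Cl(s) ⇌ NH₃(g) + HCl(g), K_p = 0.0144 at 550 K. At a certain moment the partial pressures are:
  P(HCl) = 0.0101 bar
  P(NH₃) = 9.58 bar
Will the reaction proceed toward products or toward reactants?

(NH₄Cl is a pure solid — omitted from Q_p.)
Q_p = P(NH₃)·P(HCl) = (9.58)·(0.0101) = 0.0968
Q_p = 0.0968 > K_p = 0.0144, so the reverse reaction proceeds.

in the reverse direction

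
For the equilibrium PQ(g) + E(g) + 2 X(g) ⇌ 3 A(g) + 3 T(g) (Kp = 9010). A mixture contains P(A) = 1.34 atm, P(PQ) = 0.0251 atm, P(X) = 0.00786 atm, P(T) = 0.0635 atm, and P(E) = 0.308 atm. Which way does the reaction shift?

to the right

Qp = P(A)³·P(T)³ / (P(PQ)·P(E)·P(X)²) = (1.34)³·(0.0635)³ / ((0.0251)·(0.308)·(0.00786)²) = 1290
Qp = 1290 < Kp = 9010, so the forward reaction proceeds.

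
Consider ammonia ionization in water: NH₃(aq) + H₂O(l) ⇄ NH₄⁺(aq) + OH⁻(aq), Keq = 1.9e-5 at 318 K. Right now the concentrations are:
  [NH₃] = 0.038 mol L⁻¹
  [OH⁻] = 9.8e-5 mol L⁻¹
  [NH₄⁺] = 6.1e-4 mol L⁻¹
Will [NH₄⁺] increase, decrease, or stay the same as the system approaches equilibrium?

increase

(H₂O is a pure liquid — omitted from Q.)
Q = [NH₄⁺]·[OH⁻] / [NH₃] = (6.1e-4)·(9.8e-5) / (0.038) = 1.6e-6
Q = 1.6e-6 < Keq = 1.9e-5: net forward reaction.
NH₄⁺ is a product, so it increases.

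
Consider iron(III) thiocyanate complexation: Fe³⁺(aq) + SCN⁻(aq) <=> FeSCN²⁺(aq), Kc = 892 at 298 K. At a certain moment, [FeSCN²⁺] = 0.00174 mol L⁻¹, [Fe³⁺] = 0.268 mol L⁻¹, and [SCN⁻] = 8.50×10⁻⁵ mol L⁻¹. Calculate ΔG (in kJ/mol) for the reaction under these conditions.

Qc = [FeSCN²⁺] / ([Fe³⁺]·[SCN⁻]) = (0.00174) / ((0.268)·(8.50×10⁻⁵)) = 76.4
ΔG = RT ln(Qc/Kc) = (8.314 J mol⁻¹ K⁻¹)(298 K) × ln(76.4/892)
   = (2.478 kJ/mol)(-2.457) = -6.09 kJ/mol
ΔG < 0, so the forward reaction is spontaneous (proceeds forward).

ΔG = -6.09 kJ/mol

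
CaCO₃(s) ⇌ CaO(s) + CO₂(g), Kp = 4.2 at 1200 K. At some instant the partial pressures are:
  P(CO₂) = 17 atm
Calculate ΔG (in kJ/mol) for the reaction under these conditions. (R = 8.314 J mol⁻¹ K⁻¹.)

ΔG = 13.9 kJ/mol

(CaCO₃, CaO are pure solids — omitted from Qp.)
Qp = P(CO₂) = 17.0
ΔG = RT ln(Qp/Kp) = (8.314 J mol⁻¹ K⁻¹)(1200 K) × ln(17.0/4.2)
   = (9.977 kJ/mol)(1.398) = 13.9 kJ/mol
ΔG > 0, so the forward reaction is non-spontaneous (proceeds in reverse).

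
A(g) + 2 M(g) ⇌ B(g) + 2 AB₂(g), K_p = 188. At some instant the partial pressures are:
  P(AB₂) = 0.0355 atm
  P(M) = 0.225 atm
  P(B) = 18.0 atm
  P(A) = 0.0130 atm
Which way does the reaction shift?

to the right

Q_p = P(B)·P(AB₂)² / (P(A)·P(M)²) = (18.0)·(0.0355)² / ((0.0130)·(0.225)²) = 34.5
Q_p = 34.5 < K_p = 188, so the forward reaction proceeds.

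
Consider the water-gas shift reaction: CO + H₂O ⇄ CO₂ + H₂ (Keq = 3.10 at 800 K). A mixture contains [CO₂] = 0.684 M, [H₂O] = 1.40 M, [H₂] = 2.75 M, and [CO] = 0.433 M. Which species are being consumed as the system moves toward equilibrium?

none (at equilibrium)

Q = [CO₂]·[H₂] / ([CO]·[H₂O]) = (0.684)·(2.75) / ((0.433)·(1.40)) = 3.10
Q = 3.10 = Keq; the system is at equilibrium.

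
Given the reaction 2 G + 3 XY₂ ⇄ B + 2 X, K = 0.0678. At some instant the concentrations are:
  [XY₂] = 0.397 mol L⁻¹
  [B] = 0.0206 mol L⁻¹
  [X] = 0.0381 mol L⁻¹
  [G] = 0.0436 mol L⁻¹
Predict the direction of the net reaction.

reverse (toward reactants)

Q = [B]·[X]² / ([G]²·[XY₂]³) = (0.0206)·(0.0381)² / ((0.0436)²·(0.397)³) = 0.251
Q = 0.251 > K = 0.0678, so the reverse reaction proceeds.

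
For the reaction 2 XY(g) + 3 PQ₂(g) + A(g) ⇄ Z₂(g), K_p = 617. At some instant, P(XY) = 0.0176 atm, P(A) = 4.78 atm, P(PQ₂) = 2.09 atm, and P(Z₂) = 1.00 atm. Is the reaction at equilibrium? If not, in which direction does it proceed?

forward (toward products)

Q_p = P(Z₂) / (P(XY)²·P(PQ₂)³·P(A)) = (1.00) / ((0.0176)²·(2.09)³·(4.78)) = 74.0
Q_p = 74.0 < K_p = 617, so the forward reaction proceeds.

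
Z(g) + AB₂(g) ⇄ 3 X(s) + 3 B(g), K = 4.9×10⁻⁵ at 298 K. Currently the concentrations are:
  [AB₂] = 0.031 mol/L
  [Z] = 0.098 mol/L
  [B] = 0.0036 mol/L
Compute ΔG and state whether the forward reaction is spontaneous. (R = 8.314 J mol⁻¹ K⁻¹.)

ΔG = -2.87 kJ/mol; the forward reaction is spontaneous

(X is a pure solid — omitted from Q.)
Q = [B]³ / ([Z]·[AB₂]) = (0.0036)³ / ((0.098)·(0.031)) = 1.54×10⁻⁵
ΔG = RT ln(Q/K) = (8.314 J mol⁻¹ K⁻¹)(298 K) × ln(1.54×10⁻⁵/4.9×10⁻⁵)
   = (2.478 kJ/mol)(-1.157) = -2.87 kJ/mol
ΔG < 0, so the forward reaction is spontaneous (proceeds forward).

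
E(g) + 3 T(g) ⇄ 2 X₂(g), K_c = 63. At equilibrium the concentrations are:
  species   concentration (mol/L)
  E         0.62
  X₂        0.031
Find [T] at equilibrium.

[T] = 0.029 mol/L

At equilibrium, K_c = [X₂]² / ([E]·[T]³) = 63.
(0.031)² / ((0.62)·([T])³) = 63
[T]³ = 2.46×10⁻⁵ ⇒ [T] = 0.029 mol/L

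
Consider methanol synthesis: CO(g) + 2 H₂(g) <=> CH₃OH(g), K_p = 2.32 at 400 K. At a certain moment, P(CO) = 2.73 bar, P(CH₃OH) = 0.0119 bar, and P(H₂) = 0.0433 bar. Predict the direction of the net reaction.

Q_p = P(CH₃OH) / (P(CO)·P(H₂)²) = (0.0119) / ((2.73)·(0.0433)²) = 2.32
Q_p = 2.32 = K_p, so the system is already at equilibrium.

no net change (already at equilibrium)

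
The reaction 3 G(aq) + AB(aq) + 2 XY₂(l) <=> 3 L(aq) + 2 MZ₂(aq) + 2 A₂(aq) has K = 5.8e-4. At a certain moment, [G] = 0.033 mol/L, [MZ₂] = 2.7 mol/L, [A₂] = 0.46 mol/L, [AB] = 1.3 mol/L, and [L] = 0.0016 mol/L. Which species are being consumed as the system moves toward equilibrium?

(XY₂ is a pure liquid — omitted from Q.)
Q = [L]³·[MZ₂]²·[A₂]² / ([G]³·[AB]) = (0.0016)³·(2.7)²·(0.46)² / ((0.033)³·(1.3)) = 1.4e-4
Q = 1.4e-4 < K = 5.8e-4: net forward reaction.

G, AB, XY₂ (reactants)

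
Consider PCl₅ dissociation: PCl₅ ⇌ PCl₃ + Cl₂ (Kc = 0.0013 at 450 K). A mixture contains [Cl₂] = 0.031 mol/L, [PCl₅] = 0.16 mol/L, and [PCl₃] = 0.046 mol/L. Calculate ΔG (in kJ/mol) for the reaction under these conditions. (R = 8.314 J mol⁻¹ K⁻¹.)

Qc = [PCl₃]·[Cl₂] / [PCl₅] = (0.046)·(0.031) / (0.16) = 0.00891
ΔG = RT ln(Qc/Kc) = (8.314 J mol⁻¹ K⁻¹)(450 K) × ln(0.00891/0.0013)
   = (3.741 kJ/mol)(1.925) = 7.20 kJ/mol
ΔG > 0, so the forward reaction is non-spontaneous (proceeds in reverse).

ΔG = 7.20 kJ/mol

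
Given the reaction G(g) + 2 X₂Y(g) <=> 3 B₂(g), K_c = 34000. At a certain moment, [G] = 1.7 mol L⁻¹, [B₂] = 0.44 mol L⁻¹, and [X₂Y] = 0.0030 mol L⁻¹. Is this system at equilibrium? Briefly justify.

no; Q < K, reaction proceeds forward

Q_c = [B₂]³ / ([G]·[X₂Y]²) = (0.44)³ / ((1.7)·(0.0030)²) = 5600
Q_c = 5600 < K_c = 34000: net forward reaction.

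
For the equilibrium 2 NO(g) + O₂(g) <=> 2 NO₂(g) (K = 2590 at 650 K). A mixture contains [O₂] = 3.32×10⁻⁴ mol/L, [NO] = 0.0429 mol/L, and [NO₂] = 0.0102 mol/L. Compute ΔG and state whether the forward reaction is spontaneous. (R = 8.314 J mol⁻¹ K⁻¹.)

Q = [NO₂]² / ([NO]²·[O₂]) = (0.0102)² / ((0.0429)²·(3.32×10⁻⁴)) = 170
ΔG = RT ln(Q/K) = (8.314 J mol⁻¹ K⁻¹)(650 K) × ln(170/2590)
   = (5.404 kJ/mol)(-2.724) = -14.7 kJ/mol
ΔG < 0, so the forward reaction is spontaneous (proceeds forward).

ΔG = -14.7 kJ/mol; the forward reaction is spontaneous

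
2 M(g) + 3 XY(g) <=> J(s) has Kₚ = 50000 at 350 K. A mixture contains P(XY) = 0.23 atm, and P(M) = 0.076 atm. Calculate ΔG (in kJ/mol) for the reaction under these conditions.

ΔG = -3.66 kJ/mol

(J is a pure solid — omitted from Qₚ.)
Qₚ = 1 / (P(M)²·P(XY)³) = 1 / ((0.076)²·(0.23)³) = 14200
ΔG = RT ln(Qₚ/Kₚ) = (8.314 J mol⁻¹ K⁻¹)(350 K) × ln(14200/50000)
   = (2.910 kJ/mol)(-1.259) = -3.66 kJ/mol
ΔG < 0, so the forward reaction is spontaneous (proceeds forward).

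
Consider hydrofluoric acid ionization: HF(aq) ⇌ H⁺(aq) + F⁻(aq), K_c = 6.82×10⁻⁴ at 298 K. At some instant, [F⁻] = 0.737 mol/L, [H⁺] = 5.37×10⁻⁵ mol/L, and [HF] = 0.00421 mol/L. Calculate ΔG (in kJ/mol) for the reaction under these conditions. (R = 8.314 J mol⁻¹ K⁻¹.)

Q_c = [H⁺]·[F⁻] / [HF] = (5.37×10⁻⁵)·(0.737) / (0.00421) = 0.00940
ΔG = RT ln(Q_c/K_c) = (8.314 J mol⁻¹ K⁻¹)(298 K) × ln(0.00940/6.82×10⁻⁴)
   = (2.478 kJ/mol)(2.623) = 6.50 kJ/mol
ΔG > 0, so the forward reaction is non-spontaneous (proceeds in reverse).

ΔG = 6.50 kJ/mol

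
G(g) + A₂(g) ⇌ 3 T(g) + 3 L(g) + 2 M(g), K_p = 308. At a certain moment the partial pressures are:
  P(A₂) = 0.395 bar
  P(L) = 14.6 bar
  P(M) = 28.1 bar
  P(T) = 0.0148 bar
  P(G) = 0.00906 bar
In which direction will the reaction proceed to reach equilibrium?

to the left

Q_p = P(T)³·P(L)³·P(M)² / (P(G)·P(A₂)) = (0.0148)³·(14.6)³·(28.1)² / ((0.00906)·(0.395)) = 2230
Q_p = 2230 > K_p = 308, so the reverse reaction proceeds.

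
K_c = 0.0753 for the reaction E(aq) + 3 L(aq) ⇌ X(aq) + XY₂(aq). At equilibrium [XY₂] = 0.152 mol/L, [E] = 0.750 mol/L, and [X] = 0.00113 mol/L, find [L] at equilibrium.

[L] = 0.145 mol/L

At equilibrium, K_c = [X]·[XY₂] / ([E]·[L]³) = 0.0753.
(0.00113)·(0.152) / ((0.750)·([L])³) = 0.0753
[L]³ = 0.00304 ⇒ [L] = 0.145 mol/L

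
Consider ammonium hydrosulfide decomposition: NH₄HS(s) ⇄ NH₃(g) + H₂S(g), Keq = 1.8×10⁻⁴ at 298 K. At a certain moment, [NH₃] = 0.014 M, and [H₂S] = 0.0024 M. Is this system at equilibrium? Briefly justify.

(NH₄HS is a pure solid — omitted from Q.)
Q = [NH₃]·[H₂S] = (0.014)·(0.0024) = 3.4×10⁻⁵
Q = 3.4×10⁻⁵ < Keq = 1.8×10⁻⁴: net forward reaction.

no; Q < K, reaction proceeds forward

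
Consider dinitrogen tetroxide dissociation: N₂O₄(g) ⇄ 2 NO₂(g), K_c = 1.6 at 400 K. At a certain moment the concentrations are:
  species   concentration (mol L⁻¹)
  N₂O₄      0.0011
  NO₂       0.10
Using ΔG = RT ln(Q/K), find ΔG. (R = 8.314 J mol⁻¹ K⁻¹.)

Q_c = [NO₂]² / [N₂O₄] = (0.10)² / (0.0011) = 9.09
ΔG = RT ln(Q_c/K_c) = (8.314 J mol⁻¹ K⁻¹)(400 K) × ln(9.09/1.6)
   = (3.326 kJ/mol)(1.737) = 5.78 kJ/mol
ΔG > 0, so the forward reaction is non-spontaneous (proceeds in reverse).

ΔG = 5.78 kJ/mol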